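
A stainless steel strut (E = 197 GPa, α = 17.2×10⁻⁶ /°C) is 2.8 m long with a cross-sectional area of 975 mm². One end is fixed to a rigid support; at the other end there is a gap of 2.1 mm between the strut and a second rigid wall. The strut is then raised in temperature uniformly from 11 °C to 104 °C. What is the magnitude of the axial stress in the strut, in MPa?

If the wall were absent the strut would grow by αΔT L = 17.2×10⁻⁶ × 93 × 2800 = 4.479 mm.
After closing the 2.1 mm clearance, 4.479 − 2.1 = 2.379 mm of expansion remains to be suppressed by the wall.
That suppressed elongation corresponds to σ = E·Δ/L = 197×10³ × 2.379/2800 = 167.4 MPa.

σ ≈ 167 MPa (compressive)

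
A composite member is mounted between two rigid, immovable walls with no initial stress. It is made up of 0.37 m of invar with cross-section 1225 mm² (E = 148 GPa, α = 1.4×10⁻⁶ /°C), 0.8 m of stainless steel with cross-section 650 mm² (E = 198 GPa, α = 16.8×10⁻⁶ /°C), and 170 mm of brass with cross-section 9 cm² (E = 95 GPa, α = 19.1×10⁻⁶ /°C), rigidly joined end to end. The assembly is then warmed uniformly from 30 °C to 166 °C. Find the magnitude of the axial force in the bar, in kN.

With the walls removed the bar would change length by δ_free = Σ αᵢΔT Lᵢ = 1.4×10⁻⁶×136×370 + 16.8×10⁻⁶×136×800 + 19.1×10⁻⁶×136×170 = 2.34 mm.
The walls prevent any net length change, so an axial force P (same in every segment) develops. Compatibility: P · Σ Lᵢ/(AᵢEᵢ) = δ_free.
Σ Lᵢ/(AᵢEᵢ) = 370/(1225×148×10³) + 800/(650×198×10³) + 170/(900×95×10³) = 1.025×10⁻⁵ mm/N.
P = 2.34 / 1.025×10⁻⁵ = 228400 N = 228.4 kN, compressive.

P ≈ 228 kN (compressive)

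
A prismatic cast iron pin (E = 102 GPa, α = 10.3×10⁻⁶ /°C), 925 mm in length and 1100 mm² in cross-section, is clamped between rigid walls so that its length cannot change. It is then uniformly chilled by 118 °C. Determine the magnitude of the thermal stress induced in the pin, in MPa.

σ ≈ 124 MPa (tensile)

Because both ends are immovable the net strain is zero, and the suppressed thermal strain is αΔT = 10.3×10⁻⁶ × 118 = 1215.4×10⁻⁶.
σ = EαΔT = 102×10³ × 10.3×10⁻⁶ × 118 = 124 MPa (tensile; the pin is trying to contract).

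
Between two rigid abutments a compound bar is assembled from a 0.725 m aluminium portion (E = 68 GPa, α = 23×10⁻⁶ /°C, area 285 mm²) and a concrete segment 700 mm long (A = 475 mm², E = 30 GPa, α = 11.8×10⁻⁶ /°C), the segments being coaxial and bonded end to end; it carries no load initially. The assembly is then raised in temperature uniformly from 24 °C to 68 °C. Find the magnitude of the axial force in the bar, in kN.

P ≈ 12.7 kN (compressive)

With the walls removed the bar would change length by δ_free = Σ αᵢΔT Lᵢ = 23×10⁻⁶×44×725 + 11.8×10⁻⁶×44×700 = 1.097 mm.
The rigid supports impose zero overall length change; the single axial force P common to all segments must satisfy P Σ Lᵢ/(AᵢEᵢ) = δ_free.
Σ Lᵢ/(AᵢEᵢ) = 725/(285×68×10³) + 700/(475×30×10³) = 8.653×10⁻⁵ mm/N.
Hence P = δ_free / Σ(L/AE) = 1.097/8.653×10⁻⁵ = 12.68 kN (compressive).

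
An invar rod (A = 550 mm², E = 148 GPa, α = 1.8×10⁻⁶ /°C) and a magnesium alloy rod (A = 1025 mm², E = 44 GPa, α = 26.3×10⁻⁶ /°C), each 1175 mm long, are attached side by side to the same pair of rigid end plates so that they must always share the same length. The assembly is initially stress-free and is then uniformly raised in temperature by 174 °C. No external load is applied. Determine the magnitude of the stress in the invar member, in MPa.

Both members must finish at the same length. With the larger α, the magnesium alloy tends to over-expand; the plates restrain it, putting the magnesium alloy in compression and the invar in tension. With no external load the two internal forces are equal and opposite, magnitude P.
Setting the final lengths equal and cancelling L: (α₁ − α₂)ΔT = P/(A₁E₁) + P/(A₂E₂).
|α₁ − α₂|·ΔT = 24.5×10⁻⁶ × 174 = 0.004263.
1/(A₁E₁) + 1/(A₂E₂) = 1/(550×148×10³) + 1/(1025×44×10³) = 3.446×10⁻⁸ N⁻¹.
So P = 0.004263 / 3.446×10⁻⁸ = 123.7 kN.
σ_{invar} = P/A₁ = 123700/550 = 224.9 MPa, tensile.

σ ≈ 225 MPa (tensile)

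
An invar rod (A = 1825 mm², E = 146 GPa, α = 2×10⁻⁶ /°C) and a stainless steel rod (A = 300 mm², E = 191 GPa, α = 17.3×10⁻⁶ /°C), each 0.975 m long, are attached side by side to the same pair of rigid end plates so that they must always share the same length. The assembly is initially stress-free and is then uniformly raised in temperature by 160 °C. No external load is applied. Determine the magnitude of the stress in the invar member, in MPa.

Both members must finish at the same length. With the larger α, the stainless steel tends to over-expand; the plates restrain it, putting the stainless steel in compression and the invar in tension. With no external load the two internal forces are equal and opposite, magnitude P.
Compatibility of the two members (thermal + elastic change equal): (α₁ − α₂)ΔT = P·[1/(A₁E₁) + 1/(A₂E₂)].
|α₁ − α₂|·ΔT = 15.3×10⁻⁶ × 160 = 0.002448.
1/(A₁E₁) + 1/(A₂E₂) = 1/(1825×146×10³) + 1/(300×191×10³) = 2.121×10⁻⁸ N⁻¹.
P = 0.002448 / 2.121×10⁻⁸ = 115400 N = 115.4 kN.
σ_{invar} = P/A₁ = 115400/1825 = 63.26 MPa, tensile.

σ ≈ 63.3 MPa (tensile)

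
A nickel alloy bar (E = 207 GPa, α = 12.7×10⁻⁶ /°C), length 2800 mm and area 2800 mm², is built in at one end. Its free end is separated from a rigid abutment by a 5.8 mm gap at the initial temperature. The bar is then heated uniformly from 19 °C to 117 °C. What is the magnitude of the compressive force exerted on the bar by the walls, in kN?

If the wall were absent the bar would grow by αΔT L = 12.7×10⁻⁶ × 98 × 2800 = 3.485 mm.
Since δ_free = 3.48 mm is less than the 5.8 mm gap, the bar never touches the wall. No axial force develops.

P ≈ 0 kN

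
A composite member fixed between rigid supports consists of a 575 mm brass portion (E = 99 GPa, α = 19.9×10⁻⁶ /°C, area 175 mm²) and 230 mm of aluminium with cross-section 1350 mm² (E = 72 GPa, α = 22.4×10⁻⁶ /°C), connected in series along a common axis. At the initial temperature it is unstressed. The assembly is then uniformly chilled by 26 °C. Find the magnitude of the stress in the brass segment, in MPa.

If the supports were absent, the total length change would be Σ αᵢΔT Lᵢ = 19.9×10⁻⁶×26×575 + 22.4×10⁻⁶×26×230 = 0.4315 mm.
The walls prevent any net length change, so an axial force P (same in every segment) develops. Compatibility: P · Σ Lᵢ/(AᵢEᵢ) = δ_free.
The series flexibility is Σ Lᵢ/(AᵢEᵢ) = 575/(175×99×10³) + 230/(1350×72×10³) = 3.556×10⁻⁵ mm/N.
So P = 0.4315 / 3.556×10⁻⁵ = 12.13 kN, tensile.
σ_{brass} = P / A = 12130 / 175 = 69.34 MPa.

σ ≈ 69.3 MPa (tensile)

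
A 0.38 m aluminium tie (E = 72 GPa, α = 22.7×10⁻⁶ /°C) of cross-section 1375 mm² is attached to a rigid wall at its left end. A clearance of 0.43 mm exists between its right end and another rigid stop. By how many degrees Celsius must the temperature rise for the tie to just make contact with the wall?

ΔT ≈ 49.8 °C

The gap closes when αΔT L = 0.43 mm, since the tie is still unstressed at that instant.
So ΔT = g/(αL) = 0.43/(22.7×10⁻⁶ × 380) = 49.85 °C.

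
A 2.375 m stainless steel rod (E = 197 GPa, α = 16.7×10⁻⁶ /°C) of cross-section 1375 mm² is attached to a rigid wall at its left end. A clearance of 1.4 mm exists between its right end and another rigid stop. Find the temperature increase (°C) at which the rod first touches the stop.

Contact occurs when the free expansion equals the gap: αΔT L = 1.4 mm.
So ΔT = g/(αL) = 1.4/(16.7×10⁻⁶ × 2375) = 35.3 °C.

ΔT ≈ 35.3 °C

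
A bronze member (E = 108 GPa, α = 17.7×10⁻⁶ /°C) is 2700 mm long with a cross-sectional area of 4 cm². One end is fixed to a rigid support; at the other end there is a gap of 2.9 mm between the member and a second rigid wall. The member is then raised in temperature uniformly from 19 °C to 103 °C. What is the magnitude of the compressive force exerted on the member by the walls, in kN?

If the wall were absent the member would grow by αΔT L = 17.7×10⁻⁶ × 84 × 2700 = 4.014 mm.
This exceeds the 2.9 mm gap, so the wall pushes back. The portion of expansion that must be recovered elastically is δ_free − gap = 4.014 − 2.9 = 1.114 mm.
Compatibility: PL/(AE) = 1.114 mm, so σ = P/A = E × (1.114/2700) = 44.57 MPa.
Force on the wall = σA = 44.57 × 400 mm² = 17.83 kN.

P ≈ 17.8 kN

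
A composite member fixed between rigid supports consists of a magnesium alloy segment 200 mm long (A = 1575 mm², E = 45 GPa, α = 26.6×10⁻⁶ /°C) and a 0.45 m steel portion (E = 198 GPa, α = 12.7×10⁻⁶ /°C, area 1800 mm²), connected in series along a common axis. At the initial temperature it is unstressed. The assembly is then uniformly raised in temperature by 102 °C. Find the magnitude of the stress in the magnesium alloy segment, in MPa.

Free thermal expansion of the whole bar: Σ αᵢΔT Lᵢ = 26.6×10⁻⁶×102×200 + 12.7×10⁻⁶×102×450 = 1.126 mm.
Since the ends are fixed, an axial force P builds up, equal in every segment, with P · Σ Lᵢ/(AᵢEᵢ) = δ_free.
Σ Lᵢ/(AᵢEᵢ) = 200/(1575×45×10³) + 450/(1800×198×10³) = 4.084×10⁻⁶ mm/N.
So P = 1.126 / 4.084×10⁻⁶ = 275.6 kN, compressive.
σ_{magnesium alloy} = P / A = 275600 / 1575 = 175 MPa.

σ ≈ 175 MPa (compressive)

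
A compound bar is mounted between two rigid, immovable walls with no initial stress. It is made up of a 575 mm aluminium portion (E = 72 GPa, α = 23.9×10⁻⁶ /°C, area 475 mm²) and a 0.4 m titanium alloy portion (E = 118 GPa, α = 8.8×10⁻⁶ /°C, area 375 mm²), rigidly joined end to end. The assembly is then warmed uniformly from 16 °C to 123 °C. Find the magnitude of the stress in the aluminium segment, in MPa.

Free thermal expansion of the whole bar: Σ αᵢΔT Lᵢ = 23.9×10⁻⁶×107×575 + 8.8×10⁻⁶×107×400 = 1.847 mm.
The walls prevent any net length change, so an axial force P (same in every segment) develops. Compatibility: P · Σ Lᵢ/(AᵢEᵢ) = δ_free.
The series flexibility is Σ Lᵢ/(AᵢEᵢ) = 575/(475×72×10³) + 400/(375×118×10³) = 2.585×10⁻⁵ mm/N.
P = 1.847 / 2.585×10⁻⁵ = 71450 N = 71.45 kN, compressive.
σ_{aluminium} = P / A = 71450 / 475 = 150.4 MPa.

σ ≈ 150 MPa (compressive)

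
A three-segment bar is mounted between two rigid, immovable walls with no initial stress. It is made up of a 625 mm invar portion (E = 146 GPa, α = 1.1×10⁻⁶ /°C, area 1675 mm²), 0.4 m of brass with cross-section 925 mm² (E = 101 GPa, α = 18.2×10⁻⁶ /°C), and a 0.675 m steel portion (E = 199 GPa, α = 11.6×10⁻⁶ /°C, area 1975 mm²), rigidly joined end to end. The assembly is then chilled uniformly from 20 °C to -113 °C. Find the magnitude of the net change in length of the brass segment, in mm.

|ΔL| ≈ 0.0833 mm

With the walls removed the bar would change length by δ_free = Σ αᵢΔT Lᵢ = 1.1×10⁻⁶×133×625 + 18.2×10⁻⁶×133×400 + 11.6×10⁻⁶×133×675 = 2.101 mm.
The walls prevent any net length change, so an axial force P (same in every segment) develops. Compatibility: P · Σ Lᵢ/(AᵢEᵢ) = δ_free.
Σ Lᵢ/(AᵢEᵢ) = 625/(1675×146×10³) + 400/(925×101×10³) + 675/(1975×199×10³) = 8.555×10⁻⁶ mm/N.
So P = 2.101 / 8.555×10⁻⁶ = 245.6 kN, tensile.
For the brass segment, free thermal change = 18.2×10⁻⁶×133×400 = 0.9682 mm and elastic change from P = 245600×400/(925×101×10³) = 1.052 mm; these oppose, so the net change is 0.0833 mm (segment lengthens).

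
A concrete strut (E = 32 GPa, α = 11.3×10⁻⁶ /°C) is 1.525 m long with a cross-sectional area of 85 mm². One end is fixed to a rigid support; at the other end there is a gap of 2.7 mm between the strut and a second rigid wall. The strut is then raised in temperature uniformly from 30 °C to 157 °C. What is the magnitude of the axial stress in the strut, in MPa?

Free thermal elongation = αΔT L = 11.3×10⁻⁶ × 127 × 1525 = 2.189 mm.
Since δ_free = 2.19 mm is less than the 2.7 mm gap, the strut never touches the wall. No axial force develops.

σ ≈ 0 MPa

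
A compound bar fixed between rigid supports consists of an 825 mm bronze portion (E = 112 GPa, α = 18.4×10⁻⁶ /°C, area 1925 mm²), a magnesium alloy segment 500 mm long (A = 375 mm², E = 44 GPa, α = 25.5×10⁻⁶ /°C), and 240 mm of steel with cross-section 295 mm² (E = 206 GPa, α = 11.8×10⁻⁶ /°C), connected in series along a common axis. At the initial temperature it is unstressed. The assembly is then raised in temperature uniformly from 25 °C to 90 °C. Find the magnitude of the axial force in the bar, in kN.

Free thermal expansion of the whole bar: Σ αᵢΔT Lᵢ = 18.4×10⁻⁶×65×825 + 25.5×10⁻⁶×65×500 + 11.8×10⁻⁶×65×240 = 2 mm.
The rigid supports impose zero overall length change; the single axial force P common to all segments must satisfy P Σ Lᵢ/(AᵢEᵢ) = δ_free.
Σ Lᵢ/(AᵢEᵢ) = 825/(1925×112×10³) + 500/(375×44×10³) + 240/(295×206×10³) = 3.808×10⁻⁵ mm/N.
Hence P = δ_free / Σ(L/AE) = 2/3.808×10⁻⁵ = 52.51 kN (compressive).

P ≈ 52.5 kN (compressive)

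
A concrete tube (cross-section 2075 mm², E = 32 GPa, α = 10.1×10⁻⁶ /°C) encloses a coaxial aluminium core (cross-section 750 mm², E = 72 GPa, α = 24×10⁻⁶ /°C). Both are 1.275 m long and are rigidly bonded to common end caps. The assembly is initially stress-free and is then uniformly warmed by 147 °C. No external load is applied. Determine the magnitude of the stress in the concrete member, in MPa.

σ ≈ 29.3 MPa (tensile)

Equilibrium of a rigid end plate with no external load gives equal and opposite internal forces ±P in the two members. Since α_{aluminium} > α_{concrete}, heating drives the aluminium into compression and the concrete into tension.
Compatibility of the two members (thermal + elastic change equal): (α₁ − α₂)ΔT = P·[1/(A₁E₁) + 1/(A₂E₂)].
|α₁ − α₂|·ΔT = 13.9×10⁻⁶ × 147 = 0.002043.
1/(A₁E₁) + 1/(A₂E₂) = 1/(2075×32×10³) + 1/(750×72×10³) = 3.358×10⁻⁸ N⁻¹.
P = 0.002043 / 3.358×10⁻⁸ = 60850 N = 60.85 kN.
σ_{concrete} = P/A₁ = 60850/2075 = 29.33 MPa, tensile.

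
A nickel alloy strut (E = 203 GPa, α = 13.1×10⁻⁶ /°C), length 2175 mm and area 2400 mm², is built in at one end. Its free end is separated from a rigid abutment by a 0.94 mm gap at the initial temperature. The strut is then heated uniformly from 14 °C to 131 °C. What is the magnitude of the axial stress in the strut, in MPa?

Free thermal elongation = αΔT L = 13.1×10⁻⁶ × 117 × 2175 = 3.334 mm.
The gap closes (δ_free > 0.94 mm) and the wall then resists a further 3.334 − 0.94 = 2.394 mm of expansion.
That suppressed elongation corresponds to σ = E·Δ/L = 203×10³ × 2.394/2175 = 223.4 MPa.

σ ≈ 223 MPa (compressive)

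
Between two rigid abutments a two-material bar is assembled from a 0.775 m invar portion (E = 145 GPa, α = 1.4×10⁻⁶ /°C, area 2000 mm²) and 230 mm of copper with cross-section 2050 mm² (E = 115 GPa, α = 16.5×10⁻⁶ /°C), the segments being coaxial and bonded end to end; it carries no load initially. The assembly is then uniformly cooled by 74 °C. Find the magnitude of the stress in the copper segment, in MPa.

If the supports were absent, the total length change would be Σ αᵢΔT Lᵢ = 1.4×10⁻⁶×74×775 + 16.5×10⁻⁶×74×230 = 0.3611 mm.
The rigid supports impose zero overall length change; the single axial force P common to all segments must satisfy P Σ Lᵢ/(AᵢEᵢ) = δ_free.
The series flexibility is Σ Lᵢ/(AᵢEᵢ) = 775/(2000×145×10³) + 230/(2050×115×10³) = 3.648×10⁻⁶ mm/N.
P = 0.3611 / 3.648×10⁻⁶ = 98990 N = 98.99 kN, tensile.
σ_{copper} = P / A = 98990 / 2050 = 48.29 MPa.

σ ≈ 48.3 MPa (tensile)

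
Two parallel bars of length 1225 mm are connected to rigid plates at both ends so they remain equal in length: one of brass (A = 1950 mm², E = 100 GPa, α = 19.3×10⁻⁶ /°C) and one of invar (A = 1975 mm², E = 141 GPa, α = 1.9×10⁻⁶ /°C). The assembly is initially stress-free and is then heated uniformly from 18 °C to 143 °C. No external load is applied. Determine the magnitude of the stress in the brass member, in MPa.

Equilibrium of a rigid end plate with no external load gives equal and opposite internal forces ±P in the two members. Since α_{brass} > α_{invar}, heating drives the brass into compression and the invar into tension.
Setting the final lengths equal and cancelling L: (α₁ − α₂)ΔT = P/(A₁E₁) + P/(A₂E₂).
|α₁ − α₂|·ΔT = 17.4×10⁻⁶ × 125 = 0.002175.
1/(A₁E₁) + 1/(A₂E₂) = 1/(1950×100×10³) + 1/(1975×141×10³) = 8.719×10⁻⁹ N⁻¹.
P = 0.002175 / 8.719×10⁻⁹ = 249400 N = 249.4 kN.
σ_{brass} = P/A₁ = 249400/1950 = 127.9 MPa, compressive.

σ ≈ 128 MPa (compressive)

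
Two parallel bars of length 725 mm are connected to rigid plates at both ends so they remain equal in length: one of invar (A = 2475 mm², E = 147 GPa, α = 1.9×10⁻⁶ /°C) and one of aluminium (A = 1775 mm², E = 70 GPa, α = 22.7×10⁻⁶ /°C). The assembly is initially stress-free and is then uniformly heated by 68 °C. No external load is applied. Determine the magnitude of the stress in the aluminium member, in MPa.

σ ≈ 73.8 MPa (compressive)

The aluminium has the larger α, so on heating it would change length more than the invar if both were free. The rigid plates force a common final length, so the aluminium is put into compression and the invar into tension, with equal and opposite forces P (no external load).
Setting the final lengths equal and cancelling L: (α₁ − α₂)ΔT = P/(A₁E₁) + P/(A₂E₂).
|α₁ − α₂|·ΔT = 20.8×10⁻⁶ × 68 = 0.001414.
1/(A₁E₁) + 1/(A₂E₂) = 1/(2475×147×10³) + 1/(1775×70×10³) = 1.08×10⁻⁸ N⁻¹.
So P = 0.001414 / 1.08×10⁻⁸ = 131 kN.
σ_{aluminium} = P/A₂ = 131000/1775 = 73.8 MPa, compressive.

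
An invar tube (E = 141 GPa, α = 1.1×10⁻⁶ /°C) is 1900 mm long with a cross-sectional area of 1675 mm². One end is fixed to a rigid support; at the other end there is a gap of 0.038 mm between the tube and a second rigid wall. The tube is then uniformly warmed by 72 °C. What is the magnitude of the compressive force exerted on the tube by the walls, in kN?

P ≈ 14 kN

Unrestrained expansion: δ_free = αΔT L = 1.1×10⁻⁶ × 72 × 1900 = 0.1505 mm.
After closing the 0.038 mm clearance, 0.1505 − 0.038 = 0.1125 mm of expansion remains to be suppressed by the wall.
Compatibility: PL/(AE) = 0.1125 mm, so σ = P/A = E × (0.1125/1900) = 8.347 MPa.
P = σA = 8.347 × 1675 = 13.98 kN.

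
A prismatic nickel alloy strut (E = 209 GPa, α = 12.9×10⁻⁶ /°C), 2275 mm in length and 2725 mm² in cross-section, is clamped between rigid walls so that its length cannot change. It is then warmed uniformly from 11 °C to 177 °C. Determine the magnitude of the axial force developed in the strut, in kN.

With zero net strain, σ = E·αΔT = 209 GPa × 12.9×10⁻⁶ × 166 = 447.6 MPa.
P = AEαΔT = 2725 × 209×10³ × 12.9×10⁻⁶ × 166 = 1220 kN (compressive).

P ≈ 1220 kN (compressive)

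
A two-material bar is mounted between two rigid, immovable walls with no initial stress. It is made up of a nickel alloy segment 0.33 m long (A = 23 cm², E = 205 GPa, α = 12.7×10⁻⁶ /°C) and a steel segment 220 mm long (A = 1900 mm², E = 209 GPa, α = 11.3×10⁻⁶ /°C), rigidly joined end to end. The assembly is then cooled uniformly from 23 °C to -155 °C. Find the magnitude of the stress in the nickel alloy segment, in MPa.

σ ≈ 412 MPa (tensile)

With the walls removed the bar would change length by δ_free = Σ αᵢΔT Lᵢ = 12.7×10⁻⁶×178×330 + 11.3×10⁻⁶×178×220 = 1.189 mm.
The walls prevent any net length change, so an axial force P (same in every segment) develops. Compatibility: P · Σ Lᵢ/(AᵢEᵢ) = δ_free.
The series flexibility is Σ Lᵢ/(AᵢEᵢ) = 330/(2300×205×10³) + 220/(1900×209×10³) = 1.254×10⁻⁶ mm/N.
P = 1.189 / 1.254×10⁻⁶ = 947800 N = 947.8 kN, tensile.
σ_{nickel alloy} = P / A = 947800 / 2300 = 412.1 MPa.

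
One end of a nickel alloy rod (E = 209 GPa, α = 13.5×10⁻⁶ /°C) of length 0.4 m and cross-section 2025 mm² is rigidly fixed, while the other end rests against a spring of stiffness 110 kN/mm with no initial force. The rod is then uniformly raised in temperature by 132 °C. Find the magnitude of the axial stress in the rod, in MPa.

σ ≈ 35.1 MPa (compressive)

If the spring were absent the rod would lengthen by αΔT L = 13.5×10⁻⁶ × 132 × 400 = 0.7128 mm.
Let P be the compressive force at the spring. The rod shortens elastically by PL/(AE) and the spring compresses by P/k; together these equal δ_free.
P [ L/(AE) + 1/k ] = δ_free → P [ 400/(2025×209×10³) + 1/(110×10³) ] = 0.7128.
P = 0.7128 / 1.004×10⁻⁵ = 71020 N.
σ = P/A = 71020/2025 = 35.07 MPa.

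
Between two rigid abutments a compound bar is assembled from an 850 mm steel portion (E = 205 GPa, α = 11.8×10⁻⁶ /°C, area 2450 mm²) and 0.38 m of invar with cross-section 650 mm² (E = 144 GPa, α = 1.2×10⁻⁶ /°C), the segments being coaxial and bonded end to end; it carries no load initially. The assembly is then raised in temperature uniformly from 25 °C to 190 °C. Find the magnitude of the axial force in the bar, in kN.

P ≈ 301 kN (compressive)

With the walls removed the bar would change length by δ_free = Σ αᵢΔT Lᵢ = 11.8×10⁻⁶×165×850 + 1.2×10⁻⁶×165×380 = 1.73 mm.
The walls prevent any net length change, so an axial force P (same in every segment) develops. Compatibility: P · Σ Lᵢ/(AᵢEᵢ) = δ_free.
Σ Lᵢ/(AᵢEᵢ) = 850/(2450×205×10³) + 380/(650×144×10³) = 5.752×10⁻⁶ mm/N.
Hence P = δ_free / Σ(L/AE) = 1.73/5.752×10⁻⁶ = 300.8 kN (compressive).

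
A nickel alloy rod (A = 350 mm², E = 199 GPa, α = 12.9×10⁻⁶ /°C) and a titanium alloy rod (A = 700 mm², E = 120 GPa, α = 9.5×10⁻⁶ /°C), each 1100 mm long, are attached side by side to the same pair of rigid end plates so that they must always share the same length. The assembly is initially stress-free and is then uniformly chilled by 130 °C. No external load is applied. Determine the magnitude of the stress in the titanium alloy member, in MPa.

σ ≈ 24 MPa (compressive)

Both members must finish at the same length. With the larger α, the nickel alloy tends to over-contract; the plates restrain it, putting the nickel alloy in tension and the titanium alloy in compression. With no external load the two internal forces are equal and opposite, magnitude P.
Equating the net (thermal + elastic) strains gives |α₁ − α₂|·ΔT = P·[1/(A₁E₁) + 1/(A₂E₂)].
|α₁ − α₂|·ΔT = 3.4×10⁻⁶ × 130 = 0.000442.
1/(A₁E₁) + 1/(A₂E₂) = 1/(350×199×10³) + 1/(700×120×10³) = 2.626×10⁻⁸ N⁻¹.
So P = 0.000442 / 2.626×10⁻⁸ = 16.83 kN.
σ_{titanium alloy} = P/A₂ = 16830/700 = 24.04 MPa, compressive.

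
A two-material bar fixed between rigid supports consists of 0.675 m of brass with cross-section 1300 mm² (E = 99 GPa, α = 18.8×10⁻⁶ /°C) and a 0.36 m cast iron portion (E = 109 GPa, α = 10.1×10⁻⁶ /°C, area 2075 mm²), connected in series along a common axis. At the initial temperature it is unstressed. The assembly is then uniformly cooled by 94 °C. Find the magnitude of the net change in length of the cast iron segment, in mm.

|ΔL| ≈ 0.0155 mm

If the supports were absent, the total length change would be Σ αᵢΔT Lᵢ = 18.8×10⁻⁶×94×675 + 10.1×10⁻⁶×94×360 = 1.535 mm.
Since the ends are fixed, an axial force P builds up, equal in every segment, with P · Σ Lᵢ/(AᵢEᵢ) = δ_free.
Σ Lᵢ/(AᵢEᵢ) = 675/(1300×99×10³) + 360/(2075×109×10³) = 6.836×10⁻⁶ mm/N.
So P = 1.535 / 6.836×10⁻⁶ = 224.5 kN, tensile.
For the cast iron segment, free thermal change = 10.1×10⁻⁶×94×360 = 0.3418 mm and elastic change from P = 224500×360/(2075×109×10³) = 0.3573 mm; these oppose, so the net change is 0.0155 mm (segment lengthens).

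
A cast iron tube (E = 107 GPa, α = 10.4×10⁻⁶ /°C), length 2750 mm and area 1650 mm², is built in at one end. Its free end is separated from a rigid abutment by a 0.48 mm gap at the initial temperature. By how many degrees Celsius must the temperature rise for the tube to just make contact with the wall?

Contact occurs when the free expansion equals the gap: αΔT L = 0.48 mm.
So ΔT = g/(αL) = 0.48/(10.4×10⁻⁶ × 2750) = 16.78 °C.

ΔT ≈ 16.8 °C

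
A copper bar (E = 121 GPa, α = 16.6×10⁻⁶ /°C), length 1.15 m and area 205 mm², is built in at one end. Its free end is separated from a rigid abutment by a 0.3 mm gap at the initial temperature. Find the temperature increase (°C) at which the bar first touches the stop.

Contact occurs when the free expansion equals the gap: αΔT L = 0.3 mm.
ΔT = 0.3 / (16.6×10⁻⁶ × 1150) = 15.72 °C.

ΔT ≈ 15.7 °C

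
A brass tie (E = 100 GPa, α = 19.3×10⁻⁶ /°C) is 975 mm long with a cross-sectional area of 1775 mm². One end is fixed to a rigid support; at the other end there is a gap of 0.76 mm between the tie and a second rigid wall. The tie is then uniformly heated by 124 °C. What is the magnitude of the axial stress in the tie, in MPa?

If the wall were absent the tie would grow by αΔT L = 19.3×10⁻⁶ × 124 × 975 = 2.333 mm.
This exceeds the 0.76 mm gap, so the wall pushes back. The portion of expansion that must be recovered elastically is δ_free − gap = 2.333 − 0.76 = 1.573 mm.
So σ = E(δ_free − g)/L = 100×10³ × 1.573/975 = 161.4 MPa.

σ ≈ 161 MPa (compressive)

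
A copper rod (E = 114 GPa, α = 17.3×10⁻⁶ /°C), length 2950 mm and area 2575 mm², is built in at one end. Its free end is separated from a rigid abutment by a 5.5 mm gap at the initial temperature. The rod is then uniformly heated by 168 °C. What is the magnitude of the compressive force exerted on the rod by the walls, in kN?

If the wall were absent the rod would grow by αΔT L = 17.3×10⁻⁶ × 168 × 2950 = 8.574 mm.
The gap closes (δ_free > 5.5 mm) and the wall then resists a further 8.574 − 5.5 = 3.074 mm of expansion.
That suppressed elongation corresponds to σ = E·Δ/L = 114×10³ × 3.074/2950 = 118.8 MPa.
Force on the wall = σA = 118.8 × 2575 mm² = 305.9 kN.

P ≈ 306 kN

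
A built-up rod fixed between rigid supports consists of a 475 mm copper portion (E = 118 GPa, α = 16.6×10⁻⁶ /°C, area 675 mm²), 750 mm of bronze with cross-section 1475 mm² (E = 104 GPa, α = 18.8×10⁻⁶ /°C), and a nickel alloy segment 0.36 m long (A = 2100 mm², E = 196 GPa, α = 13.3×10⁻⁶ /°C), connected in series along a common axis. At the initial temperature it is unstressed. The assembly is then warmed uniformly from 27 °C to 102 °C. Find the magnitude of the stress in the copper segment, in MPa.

If the supports were absent, the total length change would be Σ αᵢΔT Lᵢ = 16.6×10⁻⁶×75×475 + 18.8×10⁻⁶×75×750 + 13.3×10⁻⁶×75×360 = 2.008 mm.
The rigid supports impose zero overall length change; the single axial force P common to all segments must satisfy P Σ Lᵢ/(AᵢEᵢ) = δ_free.
The series flexibility is Σ Lᵢ/(AᵢEᵢ) = 475/(675×118×10³) + 750/(1475×104×10³) + 360/(2100×196×10³) = 1.173×10⁻⁵ mm/N.
P = 2.008 / 1.173×10⁻⁵ = 171200 N = 171.2 kN, compressive.
σ_{copper} = P / A = 171200 / 675 = 253.7 MPa.

σ ≈ 254 MPa (compressive)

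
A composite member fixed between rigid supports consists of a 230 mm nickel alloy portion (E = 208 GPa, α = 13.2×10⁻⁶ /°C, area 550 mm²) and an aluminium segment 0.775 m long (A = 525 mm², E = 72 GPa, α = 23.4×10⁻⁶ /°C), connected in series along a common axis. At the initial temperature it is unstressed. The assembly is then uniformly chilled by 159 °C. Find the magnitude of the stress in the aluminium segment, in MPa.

σ ≈ 285 MPa (tensile)

Free thermal contraction of the whole bar: Σ αᵢΔT Lᵢ = 13.2×10⁻⁶×159×230 + 23.4×10⁻⁶×159×775 = 3.366 mm.
The rigid supports impose zero overall length change; the single axial force P common to all segments must satisfy P Σ Lᵢ/(AᵢEᵢ) = δ_free.
Σ Lᵢ/(AᵢEᵢ) = 230/(550×208×10³) + 775/(525×72×10³) = 2.251×10⁻⁵ mm/N.
P = 3.366 / 2.251×10⁻⁵ = 149500 N = 149.5 kN, tensile.
σ_{aluminium} = P / A = 149500 / 525 = 284.8 MPa.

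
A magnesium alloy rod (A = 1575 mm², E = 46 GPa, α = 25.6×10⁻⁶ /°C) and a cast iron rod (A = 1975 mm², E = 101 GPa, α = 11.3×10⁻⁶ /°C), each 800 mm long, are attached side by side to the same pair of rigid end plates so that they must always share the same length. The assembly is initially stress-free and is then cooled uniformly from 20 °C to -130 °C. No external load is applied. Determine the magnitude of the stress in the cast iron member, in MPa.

Equilibrium of a rigid end plate with no external load gives equal and opposite internal forces ±P in the two members. Since α_{magnesium alloy} > α_{cast iron}, cooling drives the magnesium alloy into tension and the cast iron into compression.
Setting the final lengths equal and cancelling L: (α₁ − α₂)ΔT = P/(A₁E₁) + P/(A₂E₂).
|α₁ − α₂|·ΔT = 14.3×10⁻⁶ × 150 = 0.002145.
1/(A₁E₁) + 1/(A₂E₂) = 1/(1575×46×10³) + 1/(1975×101×10³) = 1.882×10⁻⁸ N⁻¹.
P = 0.002145 / 1.882×10⁻⁸ = 114000 N = 114 kN.
σ_{cast iron} = P/A₂ = 114000/1975 = 57.72 MPa, compressive.

σ ≈ 57.7 MPa (compressive)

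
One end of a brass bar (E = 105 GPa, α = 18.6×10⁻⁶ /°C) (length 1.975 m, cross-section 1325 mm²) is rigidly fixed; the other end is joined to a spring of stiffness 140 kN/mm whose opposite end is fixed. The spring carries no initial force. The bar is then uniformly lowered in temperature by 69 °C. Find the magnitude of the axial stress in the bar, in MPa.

The unrestrained thermal change is αΔT L = 18.6×10⁻⁶ × 69 × 1975 = 2.535 mm.
With a force P in the spring, the elastic change of the bar is PL/(AE) and that of the spring is P/k; compatibility requires their sum to equal δ_free.
So P = δ_free / [L/(AE) + 1/k] = 2.535 / [ 1975/(1325×105×10³) + 1/(140×10³) ].
P = 2.535 / 2.134×10⁻⁵ = 118800 N.
σ = P/A = 118800/1325 = 89.65 MPa.

σ ≈ 89.6 MPa (tensile)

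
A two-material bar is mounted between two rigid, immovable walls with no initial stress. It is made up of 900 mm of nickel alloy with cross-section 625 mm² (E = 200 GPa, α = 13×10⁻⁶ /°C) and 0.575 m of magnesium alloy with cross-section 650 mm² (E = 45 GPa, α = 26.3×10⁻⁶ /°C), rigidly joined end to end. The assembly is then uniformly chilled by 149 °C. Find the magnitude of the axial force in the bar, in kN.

P ≈ 149 kN (tensile)

With the walls removed the bar would change length by δ_free = Σ αᵢΔT Lᵢ = 13×10⁻⁶×149×900 + 26.3×10⁻⁶×149×575 = 3.997 mm.
Since the ends are fixed, an axial force P builds up, equal in every segment, with P · Σ Lᵢ/(AᵢEᵢ) = δ_free.
The series flexibility is Σ Lᵢ/(AᵢEᵢ) = 900/(625×200×10³) + 575/(650×45×10³) = 2.686×10⁻⁵ mm/N.
So P = 3.997 / 2.686×10⁻⁵ = 148.8 kN, tensile.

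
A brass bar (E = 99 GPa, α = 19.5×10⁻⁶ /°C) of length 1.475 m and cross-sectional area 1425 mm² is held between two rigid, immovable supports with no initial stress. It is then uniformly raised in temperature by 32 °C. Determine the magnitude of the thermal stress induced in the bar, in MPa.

σ ≈ 61.8 MPa (compressive)

With length fixed, the mechanical strain must cancel the thermal strain αΔT = 19.5×10⁻⁶ × 32 = 624×10⁻⁶.
Hence σ = E·αΔT = 99×10³ × 624×10⁻⁶ = 61.78 MPa, compressive.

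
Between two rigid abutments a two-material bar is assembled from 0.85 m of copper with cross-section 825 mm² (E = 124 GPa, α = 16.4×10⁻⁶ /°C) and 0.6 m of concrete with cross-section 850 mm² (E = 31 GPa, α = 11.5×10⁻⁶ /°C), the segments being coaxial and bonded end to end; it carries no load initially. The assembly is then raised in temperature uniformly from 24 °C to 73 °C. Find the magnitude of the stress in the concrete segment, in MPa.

σ ≈ 38.7 MPa (compressive)

With the walls removed the bar would change length by δ_free = Σ αᵢΔT Lᵢ = 16.4×10⁻⁶×49×850 + 11.5×10⁻⁶×49×600 = 1.021 mm.
Since the ends are fixed, an axial force P builds up, equal in every segment, with P · Σ Lᵢ/(AᵢEᵢ) = δ_free.
Σ Lᵢ/(AᵢEᵢ) = 850/(825×124×10³) + 600/(850×31×10³) = 3.108×10⁻⁵ mm/N.
P = 1.021 / 3.108×10⁻⁵ = 32860 N = 32.86 kN, compressive.
σ_{concrete} = P / A = 32860 / 850 = 38.65 MPa.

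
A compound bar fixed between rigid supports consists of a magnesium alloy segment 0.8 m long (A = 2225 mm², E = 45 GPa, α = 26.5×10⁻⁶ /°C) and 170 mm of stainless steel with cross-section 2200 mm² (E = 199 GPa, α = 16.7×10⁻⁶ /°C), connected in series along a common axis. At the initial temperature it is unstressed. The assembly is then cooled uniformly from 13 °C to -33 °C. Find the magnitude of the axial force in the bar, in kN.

With the walls removed the bar would change length by δ_free = Σ αᵢΔT Lᵢ = 26.5×10⁻⁶×46×800 + 16.7×10⁻⁶×46×170 = 1.106 mm.
Since the ends are fixed, an axial force P builds up, equal in every segment, with P · Σ Lᵢ/(AᵢEᵢ) = δ_free.
The series flexibility is Σ Lᵢ/(AᵢEᵢ) = 800/(2225×45×10³) + 170/(2200×199×10³) = 8.378×10⁻⁶ mm/N.
So P = 1.106 / 8.378×10⁻⁶ = 132 kN, tensile.

P ≈ 132 kN (tensile)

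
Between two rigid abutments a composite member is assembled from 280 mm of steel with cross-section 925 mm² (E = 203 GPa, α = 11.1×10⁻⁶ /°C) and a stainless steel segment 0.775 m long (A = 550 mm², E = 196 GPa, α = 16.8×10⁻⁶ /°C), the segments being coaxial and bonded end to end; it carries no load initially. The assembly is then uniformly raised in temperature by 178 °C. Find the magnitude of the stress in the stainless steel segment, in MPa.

With the walls removed the bar would change length by δ_free = Σ αᵢΔT Lᵢ = 11.1×10⁻⁶×178×280 + 16.8×10⁻⁶×178×775 = 2.871 mm.
Since the ends are fixed, an axial force P builds up, equal in every segment, with P · Σ Lᵢ/(AᵢEᵢ) = δ_free.
The series flexibility is Σ Lᵢ/(AᵢEᵢ) = 280/(925×203×10³) + 775/(550×196×10³) = 8.68×10⁻⁶ mm/N.
P = 2.871 / 8.68×10⁻⁶ = 330700 N = 330.7 kN, compressive.
σ_{stainless steel} = P / A = 330700 / 550 = 601.3 MPa.

σ ≈ 601 MPa (compressive)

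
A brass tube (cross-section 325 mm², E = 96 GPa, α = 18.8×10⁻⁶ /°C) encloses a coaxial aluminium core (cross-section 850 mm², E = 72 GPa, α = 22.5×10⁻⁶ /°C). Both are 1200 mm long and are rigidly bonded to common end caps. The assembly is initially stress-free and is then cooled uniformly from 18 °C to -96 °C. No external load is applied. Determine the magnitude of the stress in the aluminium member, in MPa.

σ ≈ 10.3 MPa (tensile)

The aluminium has the larger α, so on cooling it would change length more than the brass if both were free. The rigid plates force a common final length, so the aluminium is put into tension and the brass into compression, with equal and opposite forces P (no external load).
Equating the net (thermal + elastic) strains gives |α₁ − α₂|·ΔT = P·[1/(A₁E₁) + 1/(A₂E₂)].
|α₁ − α₂|·ΔT = 3.7×10⁻⁶ × 114 = 0.0004218.
1/(A₁E₁) + 1/(A₂E₂) = 1/(325×96×10³) + 1/(850×72×10³) = 4.839×10⁻⁸ N⁻¹.
So P = 0.0004218 / 4.839×10⁻⁸ = 8.716 kN.
σ_{aluminium} = P/A₂ = 8716/850 = 10.25 MPa, tensile.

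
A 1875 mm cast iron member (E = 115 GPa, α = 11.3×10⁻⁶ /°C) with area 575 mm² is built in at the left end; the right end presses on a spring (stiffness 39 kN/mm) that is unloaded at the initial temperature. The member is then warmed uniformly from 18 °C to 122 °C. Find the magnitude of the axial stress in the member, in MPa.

σ ≈ 71 MPa (compressive)

Free thermal expansion: δ_free = αΔT L = 11.3×10⁻⁶ × 104 × 1875 = 2.204 mm.
With a force P in the spring, the elastic change of the member is PL/(AE) and that of the spring is P/k; compatibility requires their sum to equal δ_free.
So P = δ_free / [L/(AE) + 1/k] = 2.204 / [ 1875/(575×115×10³) + 1/(39×10³) ].
P = 2.204 / 5.4×10⁻⁵ = 40810 N.
σ = P/A = 40810/575 = 70.97 MPa.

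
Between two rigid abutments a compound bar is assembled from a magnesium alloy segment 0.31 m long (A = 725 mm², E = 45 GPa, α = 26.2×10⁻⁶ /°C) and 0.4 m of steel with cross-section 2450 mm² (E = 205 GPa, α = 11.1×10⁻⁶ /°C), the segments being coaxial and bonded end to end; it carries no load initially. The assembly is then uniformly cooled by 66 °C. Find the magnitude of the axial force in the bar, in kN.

Free thermal contraction of the whole bar: Σ αᵢΔT Lᵢ = 26.2×10⁻⁶×66×310 + 11.1×10⁻⁶×66×400 = 0.8291 mm.
Since the ends are fixed, an axial force P builds up, equal in every segment, with P · Σ Lᵢ/(AᵢEᵢ) = δ_free.
The series flexibility is Σ Lᵢ/(AᵢEᵢ) = 310/(725×45×10³) + 400/(2450×205×10³) = 1.03×10⁻⁵ mm/N.
Hence P = δ_free / Σ(L/AE) = 0.8291/1.03×10⁻⁵ = 80.51 kN (tensile).

P ≈ 80.5 kN (tensile)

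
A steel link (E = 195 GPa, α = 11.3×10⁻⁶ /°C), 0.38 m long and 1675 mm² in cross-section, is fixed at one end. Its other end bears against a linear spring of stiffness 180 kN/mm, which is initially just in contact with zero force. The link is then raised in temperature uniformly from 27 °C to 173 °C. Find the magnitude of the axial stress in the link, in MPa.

Free thermal expansion: δ_free = αΔT L = 11.3×10⁻⁶ × 146 × 380 = 0.6269 mm.
Let P be the compressive force at the spring. The link shortens elastically by PL/(AE) and the spring compresses by P/k; together these equal δ_free.
So P = δ_free / [L/(AE) + 1/k] = 0.6269 / [ 380/(1675×195×10³) + 1/(180×10³) ].
P = 0.6269 / 6.719×10⁻⁶ = 93310 N.
σ = P/A = 93310/1675 = 55.71 MPa.

σ ≈ 55.7 MPa (compressive)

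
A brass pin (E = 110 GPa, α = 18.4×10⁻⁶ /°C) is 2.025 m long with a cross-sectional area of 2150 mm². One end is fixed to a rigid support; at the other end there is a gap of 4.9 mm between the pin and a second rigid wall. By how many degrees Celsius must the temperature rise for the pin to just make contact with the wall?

The gap closes when αΔT L = 4.9 mm, since the pin is still unstressed at that instant.
So ΔT = g/(αL) = 4.9/(18.4×10⁻⁶ × 2025) = 131.5 °C.

ΔT ≈ 132 °C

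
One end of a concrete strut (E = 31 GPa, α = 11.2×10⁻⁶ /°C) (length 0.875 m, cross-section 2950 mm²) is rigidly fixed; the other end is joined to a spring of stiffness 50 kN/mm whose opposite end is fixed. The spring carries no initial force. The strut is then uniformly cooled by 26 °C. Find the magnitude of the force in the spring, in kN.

P ≈ 8.62 kN

Free thermal contraction: δ_free = αΔT L = 11.2×10⁻⁶ × 26 × 875 = 0.2548 mm.
Let P be the tensile force in the spring. The strut extends elastically by PL/(AE) and the spring stretches by P/k; together these equal δ_free.
So P = δ_free / [L/(AE) + 1/k] = 0.2548 / [ 875/(2950×31×10³) + 1/(50×10³) ].
P = 0.2548 / 2.957×10⁻⁵ = 8617 N.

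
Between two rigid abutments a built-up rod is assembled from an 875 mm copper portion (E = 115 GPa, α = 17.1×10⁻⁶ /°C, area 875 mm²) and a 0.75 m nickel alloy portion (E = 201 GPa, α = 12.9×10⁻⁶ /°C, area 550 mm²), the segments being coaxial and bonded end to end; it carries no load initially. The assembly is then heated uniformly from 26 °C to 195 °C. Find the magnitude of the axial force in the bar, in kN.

P ≈ 269 kN (compressive)

If the supports were absent, the total length change would be Σ αᵢΔT Lᵢ = 17.1×10⁻⁶×169×875 + 12.9×10⁻⁶×169×750 = 4.164 mm.
The walls prevent any net length change, so an axial force P (same in every segment) develops. Compatibility: P · Σ Lᵢ/(AᵢEᵢ) = δ_free.
The series flexibility is Σ Lᵢ/(AᵢEᵢ) = 875/(875×115×10³) + 750/(550×201×10³) = 1.548×10⁻⁵ mm/N.
Hence P = δ_free / Σ(L/AE) = 4.164/1.548×10⁻⁵ = 269 kN (compressive).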